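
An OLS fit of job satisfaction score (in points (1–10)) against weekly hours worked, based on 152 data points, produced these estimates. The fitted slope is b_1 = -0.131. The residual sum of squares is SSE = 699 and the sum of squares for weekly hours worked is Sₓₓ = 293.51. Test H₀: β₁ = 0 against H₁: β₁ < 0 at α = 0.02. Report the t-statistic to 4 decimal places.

t = -1.0397

MSE = SSE/(n − 2) = 699/150 = 4.66.
SE(b_1) = √(MSE/Sₓₓ) = √(4.66/293.51) = 0.126003.
t = -0.131 / 0.126003 = -1.0397.
df = n − 2 = 150.
One-sided p ≈ 0.1501, which is ≥ 0.02, so fail to reject H₀.
The data do not give significant evidence that the true slope on weekly hours worked is negative.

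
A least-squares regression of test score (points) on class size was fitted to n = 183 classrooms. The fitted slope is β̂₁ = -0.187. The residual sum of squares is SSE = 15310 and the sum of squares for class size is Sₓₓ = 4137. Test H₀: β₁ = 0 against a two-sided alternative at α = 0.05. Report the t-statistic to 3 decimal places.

t = -1.308

MSE = SSE/(n − 2) = 15310/181 = 84.5856.
SE(β̂₁) = √(MSE/Sₓₓ) = √(84.5856/4137) = 0.14299.
t = -0.187 / 0.14299 = -1.308.
df = n − 2 = 181.
Two-sided p ≈ 0.1926, which is ≥ 0.05, so fail to reject H₀.
The data do not give significant evidence of an association between class size and test score.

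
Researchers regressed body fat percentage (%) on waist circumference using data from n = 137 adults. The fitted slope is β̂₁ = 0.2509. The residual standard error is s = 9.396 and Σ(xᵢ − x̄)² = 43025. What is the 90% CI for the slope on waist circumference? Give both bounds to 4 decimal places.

SE(β̂₁) = s/√Sₓₓ = 9.396/√43025 = 0.0452984.
df = n − 2 = 135.
t* = t_{0.05, 135} = 1.656219.
Margin = t* × SE = 1.656219 × 0.0452984 = 0.075024.
CI: 0.2509 ± 0.075024 → (0.1759, 0.3259).
With 90% confidence, each one-unit increase in waist circumference is associated with a change of between 0.1759 and 0.3259 % in body fat percentage.

(0.1759, 0.3259)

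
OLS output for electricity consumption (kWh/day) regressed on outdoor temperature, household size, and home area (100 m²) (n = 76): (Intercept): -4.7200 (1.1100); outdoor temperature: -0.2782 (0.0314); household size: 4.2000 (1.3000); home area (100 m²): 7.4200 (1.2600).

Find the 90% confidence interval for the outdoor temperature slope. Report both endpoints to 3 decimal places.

(-0.331, -0.226)

Read off: b = -0.2782, SE = 0.0314 for outdoor temperature.
df = n − k − 1 = 76 − 3 − 1 = 72.
t* = t_{0.05, 72} = 1.666294.
Margin = t* × SE = 1.666294 × 0.0314 = 0.05232.
CI: -0.2782 ± 0.05232 → (-0.331, -0.226).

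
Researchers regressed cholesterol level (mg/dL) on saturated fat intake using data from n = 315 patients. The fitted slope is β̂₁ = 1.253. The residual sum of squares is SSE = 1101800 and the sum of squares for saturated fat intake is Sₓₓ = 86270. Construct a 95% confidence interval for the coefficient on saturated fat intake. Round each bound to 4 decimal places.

MSE = SSE/(n − 2) = 1101800/313 = 3520.13.
SE(β̂₁) = √(MSE/Sₓₓ) = √(3520.13/86270) = 0.201999.
df = n − 2 = 313.
t* = t_{0.025, 313} = 1.967572.
Margin = t* × SE = 1.967572 × 0.201999 = 0.397448.
CI: 1.253 ± 0.397448 → (0.8556, 1.6504).
With 95% confidence, each one-unit increase in saturated fat intake is associated with a change of between 0.8556 and 1.6504 mg/dL in cholesterol level.

(0.8556, 1.6504)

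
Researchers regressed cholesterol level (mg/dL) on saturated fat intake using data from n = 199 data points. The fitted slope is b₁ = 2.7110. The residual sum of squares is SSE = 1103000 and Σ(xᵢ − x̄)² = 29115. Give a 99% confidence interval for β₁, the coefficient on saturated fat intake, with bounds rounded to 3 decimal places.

MSE = SSE/(n − 2) = 1103000/197 = 5598.98.
SE(b₁) = √(MSE/Sₓₓ) = √(5598.98/29115) = 0.438527.
df = n − 2 = 197.
t* = t_{0.005, 197} = 2.601016.
Margin = t* × SE = 2.601016 × 0.438527 = 1.14062.
CI: 2.7110 ± 1.14062 → (1.570, 3.852).
With 99% confidence, each one-unit increase in saturated fat intake is associated with a change of between 1.570 and 3.852 mg/dL in cholesterol level.

(1.570, 3.852)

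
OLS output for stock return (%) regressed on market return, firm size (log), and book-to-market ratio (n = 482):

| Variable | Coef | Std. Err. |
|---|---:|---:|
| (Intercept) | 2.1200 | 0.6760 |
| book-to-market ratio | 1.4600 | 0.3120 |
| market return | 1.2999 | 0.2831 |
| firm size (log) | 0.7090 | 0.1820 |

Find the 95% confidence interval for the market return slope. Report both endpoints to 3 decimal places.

Read off: b = 1.2999, SE = 0.2831 for market return.
df = n − k − 1 = 482 − 3 − 1 = 478.
t* = t_{0.025, 478} = 1.964939.
Margin = t* × SE = 1.964939 × 0.2831 = 0.55627.
CI: 1.2999 ± 0.55627 → (0.744, 1.856).

(0.744, 1.856)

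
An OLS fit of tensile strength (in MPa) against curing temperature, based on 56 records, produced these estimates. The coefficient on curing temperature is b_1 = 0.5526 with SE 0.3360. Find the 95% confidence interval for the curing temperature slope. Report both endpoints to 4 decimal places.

(-0.1210, 1.2262)

df = n − 2 = 56 − 2 = 54.
t* = t_{0.025, 54} = 2.004879.
Margin = t* × SE = 2.004879 × 0.3360 = 0.673639.
CI: 0.5526 ± 0.673639 → (-0.1210, 1.2262).
With 95% confidence, each one-unit increase in curing temperature is associated with a change of between -0.1210 and 1.2262 MPa in tensile strength.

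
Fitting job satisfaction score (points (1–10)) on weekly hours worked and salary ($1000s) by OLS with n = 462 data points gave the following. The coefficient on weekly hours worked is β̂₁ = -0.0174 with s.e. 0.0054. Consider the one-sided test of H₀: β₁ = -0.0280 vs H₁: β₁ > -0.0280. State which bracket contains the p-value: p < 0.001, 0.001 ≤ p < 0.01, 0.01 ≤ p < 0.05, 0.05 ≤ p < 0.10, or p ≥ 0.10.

0.01 ≤ p < 0.05

t = (-0.0174 − (-0.0280)) / 0.0054 = 1.963.
df = n − k − 1 = 462 − 2 − 1 = 459.
One-sided p = P(T_{459} > t) ≈ 0.0251.
So 0.01 ≤ p < 0.05.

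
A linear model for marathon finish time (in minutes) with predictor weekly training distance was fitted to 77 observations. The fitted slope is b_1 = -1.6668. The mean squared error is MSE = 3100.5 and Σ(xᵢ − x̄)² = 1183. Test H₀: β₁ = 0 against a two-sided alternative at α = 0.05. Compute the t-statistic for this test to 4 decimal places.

SE(b_1) = √(MSE/Sₓₓ) = √(3100.5/1183) = 1.61891.
t = -1.6668 / 1.61891 = -1.0296.
df = n − 2 = 75.
Two-sided p ≈ 0.3065, which is ≥ 0.05, so fail to reject H₀.
The data do not give significant evidence of an association between weekly training distance and marathon finish time.

t = -1.0296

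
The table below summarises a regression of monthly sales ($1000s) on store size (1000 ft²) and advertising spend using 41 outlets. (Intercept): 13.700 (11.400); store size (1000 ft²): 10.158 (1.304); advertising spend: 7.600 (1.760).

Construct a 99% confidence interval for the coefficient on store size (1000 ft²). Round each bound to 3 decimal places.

Read off: b = 10.158, SE = 1.304 for store size (1000 ft²).
df = n − k − 1 = 41 − 2 − 1 = 38.
t* = t_{0.005, 38} = 2.711558.
Margin = t* × SE = 2.711558 × 1.304 = 3.53587.
CI: 10.158 ± 3.53587 → (6.622, 13.694).

(6.622, 13.694)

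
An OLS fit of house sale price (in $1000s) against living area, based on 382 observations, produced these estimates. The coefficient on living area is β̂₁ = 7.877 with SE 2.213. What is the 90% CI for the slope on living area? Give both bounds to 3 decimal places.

(4.228, 11.526)

df = n − 2 = 382 − 2 = 380.
t* = t_{0.05, 380} = 1.648873.
Margin = t* × SE = 1.648873 × 2.213 = 3.64896.
CI: 7.877 ± 3.64896 → (4.228, 11.526).
With 90% confidence, each one-unit increase in living area is associated with a change of between 4.228 and 11.526 $1000s in house sale price.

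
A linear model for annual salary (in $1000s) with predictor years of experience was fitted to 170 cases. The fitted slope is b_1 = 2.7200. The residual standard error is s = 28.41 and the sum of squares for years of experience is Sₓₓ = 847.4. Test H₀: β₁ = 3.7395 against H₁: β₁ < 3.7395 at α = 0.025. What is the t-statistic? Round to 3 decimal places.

SE(b_1) = s/√Sₓₓ = 28.41/√847.4 = 0.975949.
t = (2.7200 − 3.7395) / 0.975949 = -1.045.
df = n − 2 = 168.
One-sided p ≈ 0.1488, which is ≥ 0.025, so fail to reject H₀.
The data do not give significant evidence that the true slope on years of experience is below 3.7395 $1000s per unit.

t = -1.045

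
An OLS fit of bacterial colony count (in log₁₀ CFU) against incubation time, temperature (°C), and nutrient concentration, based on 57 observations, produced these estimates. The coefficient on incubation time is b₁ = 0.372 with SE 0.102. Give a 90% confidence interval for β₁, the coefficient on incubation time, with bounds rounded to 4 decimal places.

(0.2012, 0.5428)

df = n − k − 1 = 57 − 3 − 1 = 53.
t* = t_{0.05, 53} = 1.674116.
Margin = t* × SE = 1.674116 × 0.102 = 0.170760.
CI: 0.372 ± 0.170760 → (0.2012, 0.5428).
With 90% confidence, each one-unit increase in incubation time is associated with a change of between 0.2012 and 0.5428 log₁₀ CFU in bacterial colony count, holding the other predictors fixed.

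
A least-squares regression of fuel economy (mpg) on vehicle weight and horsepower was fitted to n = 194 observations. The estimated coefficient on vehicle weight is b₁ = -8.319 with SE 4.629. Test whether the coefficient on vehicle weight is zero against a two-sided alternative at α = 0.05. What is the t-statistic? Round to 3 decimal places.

t = -1.797

H₀: β₁ = 0 vs H₁: β₁ ≠ 0.
t = (b₁ − β₁⁰)/SE = -8.319 / 4.629 = -1.797.
df = n − k − 1 = 194 − 2 − 1 = 191.
Two-sided p ≈ 0.0739, which is ≥ 0.05, so fail to reject H₀.
The data do not give significant evidence of an association between vehicle weight and fuel economy, after adjusting for the other predictors.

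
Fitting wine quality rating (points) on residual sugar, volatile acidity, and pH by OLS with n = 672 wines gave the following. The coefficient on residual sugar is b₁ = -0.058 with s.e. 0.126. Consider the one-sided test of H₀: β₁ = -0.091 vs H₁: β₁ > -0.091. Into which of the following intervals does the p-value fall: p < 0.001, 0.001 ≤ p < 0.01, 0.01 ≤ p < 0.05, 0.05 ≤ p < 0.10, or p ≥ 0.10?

t = (-0.058 − (-0.091)) / 0.126 = 0.262.
df = n − k − 1 = 672 − 3 − 1 = 668.
One-sided p = P(T_{668} > t) ≈ 0.3967.
So p ≥ 0.10.

p ≥ 0.10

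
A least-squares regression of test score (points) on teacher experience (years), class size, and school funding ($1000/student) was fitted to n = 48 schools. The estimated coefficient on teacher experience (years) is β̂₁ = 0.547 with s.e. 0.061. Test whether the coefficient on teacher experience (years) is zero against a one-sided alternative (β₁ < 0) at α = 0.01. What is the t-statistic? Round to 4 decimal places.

t = 8.9672

H₀: β₁ = 0 vs H₁: β₁ < 0.
t = (β̂₁ − β₁⁰)/SE = 0.547 / 0.061 = 8.9672.
df = n − k − 1 = 48 − 3 − 1 = 44.
One-sided p ≈ 1.0000, which is ≥ 0.01, so fail to reject H₀.
The data do not give significant evidence that the true slope on teacher experience (years) is negative, holding the other predictors fixed.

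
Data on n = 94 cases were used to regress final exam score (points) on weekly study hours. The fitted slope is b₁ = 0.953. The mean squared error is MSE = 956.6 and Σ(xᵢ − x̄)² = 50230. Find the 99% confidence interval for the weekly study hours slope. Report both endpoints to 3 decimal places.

SE(b₁) = √(MSE/Sₓₓ) = √(956.6/50230) = 0.138001.
df = n − 2 = 92.
t* = t_{0.005, 92} = 2.63033.
Margin = t* × SE = 2.63033 × 0.138001 = 0.36299.
CI: 0.953 ± 0.36299 → (0.590, 1.316).
With 99% confidence, each one-unit increase in weekly study hours is associated with a change of between 0.590 and 1.316 points in final exam score.

(0.590, 1.316)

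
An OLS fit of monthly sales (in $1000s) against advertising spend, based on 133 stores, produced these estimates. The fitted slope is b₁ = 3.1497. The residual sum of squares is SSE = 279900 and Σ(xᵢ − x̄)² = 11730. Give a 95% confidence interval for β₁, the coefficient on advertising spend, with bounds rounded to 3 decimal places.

(2.305, 3.994)

MSE = SSE/(n − 2) = 279900/131 = 2136.64.
SE(b₁) = √(MSE/Sₓₓ) = √(2136.64/11730) = 0.426793.
df = n − 2 = 131.
t* = t_{0.025, 131} = 1.978239.
Margin = t* × SE = 1.978239 × 0.426793 = 0.84430.
CI: 3.1497 ± 0.84430 → (2.305, 3.994).
With 95% confidence, each one-unit increase in advertising spend is associated with a change of between 2.305 and 3.994 $1000s in monthly sales.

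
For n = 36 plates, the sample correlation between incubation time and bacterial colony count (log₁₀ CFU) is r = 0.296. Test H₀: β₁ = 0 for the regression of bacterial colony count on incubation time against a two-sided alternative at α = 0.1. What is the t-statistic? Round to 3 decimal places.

t = 1.807

t = r·√(n − 2)/√(1 − r²) = 0.296·√34/√0.912384 = 1.807.
df = n − 2 = 34.
Two-sided p ≈ 0.0796, which is < 0.1, so reject H₀.
There is evidence of a linear association between incubation time and bacterial colony count.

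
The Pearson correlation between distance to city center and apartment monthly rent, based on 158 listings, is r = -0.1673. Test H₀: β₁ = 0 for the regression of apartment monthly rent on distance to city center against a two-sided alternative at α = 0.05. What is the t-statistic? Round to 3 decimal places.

t = r·√(n − 2)/√(1 − r²) = -0.1673·√156/√0.972011 = -2.119.
df = n − 2 = 156.
Two-sided p ≈ 0.0356, which is < 0.05, so reject H₀.
There is evidence of a linear association between distance to city center and apartment monthly rent.

t = -2.119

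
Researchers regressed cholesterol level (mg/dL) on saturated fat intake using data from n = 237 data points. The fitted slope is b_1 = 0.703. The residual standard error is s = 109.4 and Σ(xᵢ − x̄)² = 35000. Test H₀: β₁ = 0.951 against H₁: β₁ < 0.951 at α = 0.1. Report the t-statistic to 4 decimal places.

SE(b_1) = s/√Sₓₓ = 109.4/√35000 = 0.584768.
t = (0.703 − 0.951) / 0.584768 = -0.4241.
df = n − 2 = 235.
One-sided p ≈ 0.3359, which is ≥ 0.1, so fail to reject H₀.
The data do not give significant evidence that the true slope on saturated fat intake is below 0.951 mg/dL per unit.

t = -0.4241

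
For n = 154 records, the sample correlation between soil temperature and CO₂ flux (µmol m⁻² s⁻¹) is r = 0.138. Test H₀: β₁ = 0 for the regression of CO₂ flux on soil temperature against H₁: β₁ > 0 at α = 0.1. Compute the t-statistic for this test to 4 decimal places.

t = r·√(n − 2)/√(1 − r²) = 0.138·√152/√0.980956 = 1.7178.
df = n − 2 = 152.
One-sided p ≈ 0.0439, which is < 0.1, so reject H₀.
There is evidence of a linear association between soil temperature and CO₂ flux.

t = 1.7178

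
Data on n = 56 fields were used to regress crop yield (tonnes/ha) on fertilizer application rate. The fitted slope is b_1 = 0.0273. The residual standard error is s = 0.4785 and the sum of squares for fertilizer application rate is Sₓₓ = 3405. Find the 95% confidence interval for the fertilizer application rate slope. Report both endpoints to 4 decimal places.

(0.0109, 0.0437)

SE(b_1) = s/√Sₓₓ = 0.4785/√3405 = 0.00820018.
df = n − 2 = 54.
t* = t_{0.025, 54} = 2.004879.
Margin = t* × SE = 2.004879 × 0.00820018 = 0.016440.
CI: 0.0273 ± 0.016440 → (0.0109, 0.0437).
With 95% confidence, each one-unit increase in fertilizer application rate is associated with a change of between 0.0109 and 0.0437 tonnes/ha in crop yield.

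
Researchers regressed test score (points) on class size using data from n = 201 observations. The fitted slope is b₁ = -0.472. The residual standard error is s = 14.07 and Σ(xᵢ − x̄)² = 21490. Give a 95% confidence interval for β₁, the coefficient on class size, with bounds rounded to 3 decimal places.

SE(b₁) = s/√Sₓₓ = 14.07/√21490 = 0.0959789.
df = n − 2 = 199.
t* = t_{0.025, 199} = 1.971957.
Margin = t* × SE = 1.971957 × 0.0959789 = 0.18927.
CI: -0.472 ± 0.18927 → (-0.661, -0.283).
With 95% confidence, each one-unit increase in class size is associated with a change of between -0.661 and -0.283 points in test score.

(-0.661, -0.283)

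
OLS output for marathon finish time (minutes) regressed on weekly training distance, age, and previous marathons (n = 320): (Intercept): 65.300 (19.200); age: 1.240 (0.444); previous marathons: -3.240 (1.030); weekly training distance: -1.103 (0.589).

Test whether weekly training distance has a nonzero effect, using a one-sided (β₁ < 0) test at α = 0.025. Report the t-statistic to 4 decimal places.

Read off: b = -1.103, SE = 0.589 for weekly training distance.
H₀: β₁ = 0 vs H₁: β₁ < 0.
t = -1.103 / 0.589 = -1.8727.
df = n − k − 1 = 320 − 3 − 1 = 316.
One-sided p ≈ 0.0310, which is ≥ 0.025, so fail to reject H₀.
The data do not give significant evidence that the true slope on weekly training distance is negative, holding the other predictors fixed.

t = -1.8727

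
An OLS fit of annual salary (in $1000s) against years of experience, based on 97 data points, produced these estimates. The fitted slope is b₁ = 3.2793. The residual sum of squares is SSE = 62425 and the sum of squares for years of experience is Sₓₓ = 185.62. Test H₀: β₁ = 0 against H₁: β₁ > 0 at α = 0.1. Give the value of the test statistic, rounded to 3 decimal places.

t = 1.743

MSE = SSE/(n − 2) = 62425/95 = 657.105.
SE(b₁) = √(MSE/Sₓₓ) = √(657.105/185.62) = 1.8815.
t = 3.2793 / 1.8815 = 1.743.
df = n − 2 = 95.
One-sided p ≈ 0.0423, which is < 0.1, so reject H₀.
There is evidence that the true slope on years of experience is positive.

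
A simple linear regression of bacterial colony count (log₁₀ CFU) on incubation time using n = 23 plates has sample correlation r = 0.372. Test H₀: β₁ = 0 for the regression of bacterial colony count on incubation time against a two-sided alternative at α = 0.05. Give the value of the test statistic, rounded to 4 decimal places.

t = 1.8365

t = r·√(n − 2)/√(1 − r²) = 0.372·√21/√0.861616 = 1.8365.
df = n − 2 = 21.
Two-sided p ≈ 0.0805, which is ≥ 0.05, so fail to reject H₀.
The data do not give significant evidence of a linear association between incubation time and bacterial colony count.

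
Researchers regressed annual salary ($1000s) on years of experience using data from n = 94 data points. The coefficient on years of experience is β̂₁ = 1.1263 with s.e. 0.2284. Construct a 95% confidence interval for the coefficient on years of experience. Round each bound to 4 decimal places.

df = n − 2 = 94 − 2 = 92.
t* = t_{0.025, 92} = 1.986086.
Margin = t* × SE = 1.986086 × 0.2284 = 0.453622.
CI: 1.1263 ± 0.453622 → (0.6727, 1.5799).
With 95% confidence, each one-unit increase in years of experience is associated with a change of between 0.6727 and 1.5799 $1000s in annual salary.

(0.6727, 1.5799)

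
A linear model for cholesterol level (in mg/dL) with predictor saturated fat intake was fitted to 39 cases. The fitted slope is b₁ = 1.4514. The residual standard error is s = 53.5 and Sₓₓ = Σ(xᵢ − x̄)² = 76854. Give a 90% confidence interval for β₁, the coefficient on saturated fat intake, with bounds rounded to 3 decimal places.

SE(b₁) = s/√Sₓₓ = 53.5/√76854 = 0.192984.
df = n − 2 = 37.
t* = t_{0.05, 37} = 1.687094.
Margin = t* × SE = 1.687094 × 0.192984 = 0.32558.
CI: 1.4514 ± 0.32558 → (1.126, 1.777).
With 90% confidence, each one-unit increase in saturated fat intake is associated with a change of between 1.126 and 1.777 mg/dL in cholesterol level.

(1.126, 1.777)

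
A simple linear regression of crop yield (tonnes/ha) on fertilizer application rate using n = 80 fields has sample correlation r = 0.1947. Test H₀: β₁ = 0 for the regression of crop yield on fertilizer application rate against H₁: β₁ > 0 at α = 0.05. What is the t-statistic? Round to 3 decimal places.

t = 1.753

t = r·√(n − 2)/√(1 − r²) = 0.1947·√78/√0.962092 = 1.753.
df = n − 2 = 78.
One-sided p ≈ 0.0418, which is < 0.05, so reject H₀.
There is evidence of a linear association between fertilizer application rate and crop yield.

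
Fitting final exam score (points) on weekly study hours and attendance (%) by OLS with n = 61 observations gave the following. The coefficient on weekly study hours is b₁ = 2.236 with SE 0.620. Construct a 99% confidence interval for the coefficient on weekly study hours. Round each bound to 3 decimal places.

(0.585, 3.887)

df = n − k − 1 = 61 − 2 − 1 = 58.
t* = t_{0.005, 58} = 2.663287.
Margin = t* × SE = 2.663287 × 0.620 = 1.65124.
CI: 2.236 ± 1.65124 → (0.585, 3.887).
With 99% confidence, each one-unit increase in weekly study hours is associated with a change of between 0.585 and 3.887 points in final exam score, holding the other predictors fixed.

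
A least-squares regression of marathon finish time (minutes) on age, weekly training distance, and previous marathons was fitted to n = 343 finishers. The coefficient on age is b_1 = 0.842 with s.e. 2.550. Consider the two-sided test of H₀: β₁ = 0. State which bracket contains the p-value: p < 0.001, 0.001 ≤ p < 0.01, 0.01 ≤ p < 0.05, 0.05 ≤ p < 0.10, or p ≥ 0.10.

t = 0.842 / 2.550 = 0.330.
df = n − k − 1 = 343 − 3 − 1 = 339.
Two-sided p = 2·P(T_{339} > |t|) ≈ 0.7415.
So p ≥ 0.10.

p ≥ 0.10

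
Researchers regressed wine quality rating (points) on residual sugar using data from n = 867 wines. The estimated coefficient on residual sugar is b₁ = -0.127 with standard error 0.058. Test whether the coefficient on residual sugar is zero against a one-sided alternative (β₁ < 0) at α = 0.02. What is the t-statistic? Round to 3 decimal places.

H₀: β₁ = 0 vs H₁: β₁ < 0.
t = (b₁ − β₁⁰)/SE = -0.127 / 0.058 = -2.190.
df = n − 2 = 867 − 2 = 865.
One-sided p ≈ 0.0144, which is < 0.02, so reject H₀.
There is evidence that the true slope on residual sugar is negative.

t = -2.190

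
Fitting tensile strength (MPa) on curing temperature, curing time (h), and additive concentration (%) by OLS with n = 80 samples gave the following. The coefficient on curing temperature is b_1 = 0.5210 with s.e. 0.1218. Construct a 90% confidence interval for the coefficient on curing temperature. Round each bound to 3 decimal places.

df = n − k − 1 = 80 − 3 − 1 = 76.
t* = t_{0.05, 76} = 1.665151.
Margin = t* × SE = 1.665151 × 0.1218 = 0.20282.
CI: 0.5210 ± 0.20282 → (0.318, 0.724).
With 90% confidence, each one-unit increase in curing temperature is associated with a change of between 0.318 and 0.724 MPa in tensile strength, holding the other predictors fixed.

(0.318, 0.724)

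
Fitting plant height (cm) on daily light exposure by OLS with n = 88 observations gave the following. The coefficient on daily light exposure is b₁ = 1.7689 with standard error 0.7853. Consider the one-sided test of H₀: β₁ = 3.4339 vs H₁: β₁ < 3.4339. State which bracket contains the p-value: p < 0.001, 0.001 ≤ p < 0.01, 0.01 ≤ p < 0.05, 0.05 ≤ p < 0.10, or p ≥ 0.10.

t = (1.7689 − 3.4339) / 0.7853 = -2.120.
df = n − 2 = 88 − 2 = 86.
One-sided p = P(T_{86} < t) ≈ 0.0184.
So 0.01 ≤ p < 0.05.

0.01 ≤ p < 0.05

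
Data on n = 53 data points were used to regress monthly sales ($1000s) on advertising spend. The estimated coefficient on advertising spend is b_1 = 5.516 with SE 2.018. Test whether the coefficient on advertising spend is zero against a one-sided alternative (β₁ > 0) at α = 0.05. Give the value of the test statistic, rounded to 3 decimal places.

t = 2.733

H₀: β₁ = 0 vs H₁: β₁ > 0.
t = (b_1 − β₁⁰)/SE = 5.516 / 2.018 = 2.733.
df = n − 2 = 53 − 2 = 51.
One-sided p ≈ 0.0043, which is < 0.05, so reject H₀.
There is evidence that the true slope on advertising spend is positive.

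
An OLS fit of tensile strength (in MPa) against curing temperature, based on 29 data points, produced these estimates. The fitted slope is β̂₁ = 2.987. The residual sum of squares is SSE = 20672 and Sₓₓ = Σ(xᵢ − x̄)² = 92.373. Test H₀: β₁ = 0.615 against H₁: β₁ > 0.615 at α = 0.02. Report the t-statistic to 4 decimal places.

MSE = SSE/(n − 2) = 20672/27 = 765.63.
SE(β̂₁) = √(MSE/Sₓₓ) = √(765.63/92.373) = 2.87897.
t = (2.987 − 0.615) / 2.87897 = 0.8239.
df = n − 2 = 27.
One-sided p ≈ 0.2086, which is ≥ 0.02, so fail to reject H₀.
The data do not give significant evidence that the true slope on curing temperature exceeds 0.615 MPa per unit.

t = 0.8239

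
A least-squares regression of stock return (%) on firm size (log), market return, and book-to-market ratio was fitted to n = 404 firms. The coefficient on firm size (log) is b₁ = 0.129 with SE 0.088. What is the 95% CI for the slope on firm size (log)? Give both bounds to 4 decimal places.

df = n − k − 1 = 404 − 3 − 1 = 400.
t* = t_{0.025, 400} = 1.965912.
Margin = t* × SE = 1.965912 × 0.088 = 0.173000.
CI: 0.129 ± 0.173000 → (-0.0440, 0.3020).
With 95% confidence, each one-unit increase in firm size (log) is associated with a change of between -0.0440 and 0.3020 % in stock return, holding the other predictors fixed.

(-0.0440, 0.3020)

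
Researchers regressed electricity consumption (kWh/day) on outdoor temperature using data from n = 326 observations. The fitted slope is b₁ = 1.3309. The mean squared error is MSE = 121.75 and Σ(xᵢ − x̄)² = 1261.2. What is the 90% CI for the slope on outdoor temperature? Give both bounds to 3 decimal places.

(0.818, 1.843)

SE(b₁) = √(MSE/Sₓₓ) = √(121.75/1261.2) = 0.310701.
df = n − 2 = 324.
t* = t_{0.05, 324} = 1.64957.
Margin = t* × SE = 1.64957 × 0.310701 = 0.51252.
CI: 1.3309 ± 0.51252 → (0.818, 1.843).
With 90% confidence, each one-unit increase in outdoor temperature is associated with a change of between 0.818 and 1.843 kWh/day in electricity consumption.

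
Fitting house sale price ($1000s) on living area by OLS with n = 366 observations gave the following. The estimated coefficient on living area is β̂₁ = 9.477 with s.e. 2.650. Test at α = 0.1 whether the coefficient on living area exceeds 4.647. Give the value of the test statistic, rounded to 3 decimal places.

t = 1.823

H₀: β₁ = 4.647 vs H₁: β₁ > 4.647.
t = (β̂₁ − β₁⁰)/SE = (9.477 − 4.647) / 2.650 = 1.823.
df = n − 2 = 366 − 2 = 364.
One-sided p ≈ 0.0346, which is < 0.1, so reject H₀.
There is evidence that the true slope on living area exceeds 4.647 $1000s per unit.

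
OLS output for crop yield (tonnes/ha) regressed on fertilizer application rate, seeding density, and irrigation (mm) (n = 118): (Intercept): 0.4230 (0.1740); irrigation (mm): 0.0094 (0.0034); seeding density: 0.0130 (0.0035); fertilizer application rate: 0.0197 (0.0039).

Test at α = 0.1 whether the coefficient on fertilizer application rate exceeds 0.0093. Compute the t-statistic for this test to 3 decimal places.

t = 2.667

Read off: b = 0.0197, SE = 0.0039 for fertilizer application rate.
H₀: β₁ = 0.0093 vs H₁: β₁ > 0.0093.
t = (0.0197 − 0.0093) / 0.0039 = 2.667.
df = n − k − 1 = 118 − 3 − 1 = 114.
One-sided p ≈ 0.0044, which is < 0.1, so reject H₀.
There is evidence that the true slope on fertilizer application rate exceeds 0.0093 tonnes/ha per unit, holding the other predictors fixed.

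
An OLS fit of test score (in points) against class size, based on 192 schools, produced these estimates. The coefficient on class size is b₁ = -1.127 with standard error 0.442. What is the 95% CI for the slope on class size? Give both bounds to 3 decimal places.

(-1.999, -0.255)

df = n − 2 = 192 − 2 = 190.
t* = t_{0.025, 190} = 1.972528.
Margin = t* × SE = 1.972528 × 0.442 = 0.87186.
CI: -1.127 ± 0.87186 → (-1.999, -0.255).
With 95% confidence, each one-unit increase in class size is associated with a change of between -1.999 and -0.255 points in test score.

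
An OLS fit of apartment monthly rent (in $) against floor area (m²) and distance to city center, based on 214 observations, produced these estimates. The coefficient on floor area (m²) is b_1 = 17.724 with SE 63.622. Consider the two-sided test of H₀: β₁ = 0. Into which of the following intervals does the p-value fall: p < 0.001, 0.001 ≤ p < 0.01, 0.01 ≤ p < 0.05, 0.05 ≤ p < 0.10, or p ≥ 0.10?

t = 17.724 / 63.622 = 0.279.
df = n − k − 1 = 214 − 2 − 1 = 211.
Two-sided p = 2·P(T_{211} > |t|) ≈ 0.7808.
So p ≥ 0.10.

p ≥ 0.10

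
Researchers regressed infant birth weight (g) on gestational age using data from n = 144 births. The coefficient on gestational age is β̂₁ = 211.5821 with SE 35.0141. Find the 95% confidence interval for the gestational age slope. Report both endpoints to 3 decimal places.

(142.366, 280.798)

df = n − 2 = 144 − 2 = 142.
t* = t_{0.025, 142} = 1.976811.
Margin = t* × SE = 1.976811 × 35.0141 = 69.21626.
CI: 211.5821 ± 69.21626 → (142.366, 280.798).
With 95% confidence, each one-unit increase in gestational age is associated with a change of between 142.366 and 280.798 g in infant birth weight.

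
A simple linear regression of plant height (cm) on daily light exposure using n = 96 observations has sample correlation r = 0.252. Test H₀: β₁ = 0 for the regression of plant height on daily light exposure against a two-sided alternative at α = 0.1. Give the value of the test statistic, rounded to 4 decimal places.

t = 2.5247

t = r·√(n − 2)/√(1 − r²) = 0.252·√94/√0.936496 = 2.5247.
df = n − 2 = 94.
Two-sided p ≈ 0.0133, which is < 0.1, so reject H₀.
There is evidence of a linear association between daily light exposure and plant height.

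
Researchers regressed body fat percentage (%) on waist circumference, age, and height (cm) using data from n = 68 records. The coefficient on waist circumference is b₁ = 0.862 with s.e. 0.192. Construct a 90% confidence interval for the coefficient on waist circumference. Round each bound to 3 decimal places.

df = n − k − 1 = 68 − 3 − 1 = 64.
t* = t_{0.05, 64} = 1.669013.
Margin = t* × SE = 1.669013 × 0.192 = 0.32045.
CI: 0.862 ± 0.32045 → (0.542, 1.182).
With 90% confidence, each one-unit increase in waist circumference is associated with a change of between 0.542 and 1.182 % in body fat percentage, holding the other predictors fixed.

(0.542, 1.182)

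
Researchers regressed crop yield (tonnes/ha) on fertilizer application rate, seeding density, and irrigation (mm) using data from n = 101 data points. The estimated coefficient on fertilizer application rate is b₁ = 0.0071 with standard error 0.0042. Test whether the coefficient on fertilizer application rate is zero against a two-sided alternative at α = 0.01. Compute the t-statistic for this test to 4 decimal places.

H₀: β₁ = 0 vs H₁: β₁ ≠ 0.
t = (b₁ − β₁⁰)/SE = 0.0071 / 0.0042 = 1.6905.
df = n − k − 1 = 101 − 3 − 1 = 97.
Two-sided p ≈ 0.0941, which is ≥ 0.01, so fail to reject H₀.
The data do not give significant evidence of an association between fertilizer application rate and crop yield, after adjusting for the other predictors.

t = 1.6905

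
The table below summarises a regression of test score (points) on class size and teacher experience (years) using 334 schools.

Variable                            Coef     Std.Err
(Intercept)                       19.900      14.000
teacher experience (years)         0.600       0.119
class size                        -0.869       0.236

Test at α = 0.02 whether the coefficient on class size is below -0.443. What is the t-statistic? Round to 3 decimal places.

t = -1.805

Read off: b = -0.869, SE = 0.236 for class size.
H₀: β₁ = -0.443 vs H₁: β₁ < -0.443.
t = (-0.869 − (-0.443)) / 0.236 = -1.805.
df = n − k − 1 = 334 − 2 − 1 = 331.
One-sided p ≈ 0.0360, which is ≥ 0.02, so fail to reject H₀.
The data do not give significant evidence that the true slope on class size is below -0.443 points per unit, holding the other predictors fixed.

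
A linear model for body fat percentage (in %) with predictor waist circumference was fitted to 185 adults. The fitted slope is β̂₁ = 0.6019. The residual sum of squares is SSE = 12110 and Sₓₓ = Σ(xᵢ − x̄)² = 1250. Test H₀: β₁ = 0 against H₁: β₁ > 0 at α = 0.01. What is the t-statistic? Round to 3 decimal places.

MSE = SSE/(n − 2) = 12110/183 = 66.1749.
SE(β̂₁) = √(MSE/Sₓₓ) = √(66.1749/1250) = 0.230087.
t = 0.6019 / 0.230087 = 2.616.
df = n − 2 = 183.
One-sided p ≈ 0.0048, which is < 0.01, so reject H₀.
There is evidence that the true slope on waist circumference is positive.

t = 2.616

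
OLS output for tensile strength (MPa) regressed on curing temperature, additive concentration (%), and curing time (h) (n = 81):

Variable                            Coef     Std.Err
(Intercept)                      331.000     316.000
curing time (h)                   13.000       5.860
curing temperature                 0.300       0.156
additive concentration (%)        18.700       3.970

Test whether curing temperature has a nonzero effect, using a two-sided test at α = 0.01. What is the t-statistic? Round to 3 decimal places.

t = 1.923

Read off: b = 0.300, SE = 0.156 for curing temperature.
H₀: β₁ = 0 vs H₁: β₁ ≠ 0.
t = 0.300 / 0.156 = 1.923.
df = n − k − 1 = 81 − 3 − 1 = 77.
Two-sided p ≈ 0.0582, which is ≥ 0.01, so fail to reject H₀.
The data do not give significant evidence of an association between curing temperature and tensile strength, after adjusting for the other predictors.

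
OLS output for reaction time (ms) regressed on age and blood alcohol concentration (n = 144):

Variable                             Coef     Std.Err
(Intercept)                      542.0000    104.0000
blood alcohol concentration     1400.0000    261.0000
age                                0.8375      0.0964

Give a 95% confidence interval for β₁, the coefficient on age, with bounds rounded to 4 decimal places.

Read off: b = 0.8375, SE = 0.0964 for age.
df = n − k − 1 = 144 − 2 − 1 = 141.
t* = t_{0.025, 141} = 1.976931.
Margin = t* × SE = 1.976931 × 0.0964 = 0.190576.
CI: 0.8375 ± 0.190576 → (0.6469, 1.0281).

(0.6469, 1.0281)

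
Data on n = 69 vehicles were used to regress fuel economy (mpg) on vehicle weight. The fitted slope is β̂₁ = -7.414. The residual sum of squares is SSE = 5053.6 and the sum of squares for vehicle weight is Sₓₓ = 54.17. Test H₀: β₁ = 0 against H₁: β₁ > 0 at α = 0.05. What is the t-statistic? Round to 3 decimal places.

t = -6.283

MSE = SSE/(n − 2) = 5053.6/67 = 75.4269.
SE(β̂₁) = √(MSE/Sₓₓ) = √(75.4269/54.17) = 1.18.
t = -7.414 / 1.18 = -6.283.
df = n − 2 = 67.
One-sided p ≈ 1.0000, which is ≥ 0.05, so fail to reject H₀.
The data do not give significant evidence that the true slope on vehicle weight is positive.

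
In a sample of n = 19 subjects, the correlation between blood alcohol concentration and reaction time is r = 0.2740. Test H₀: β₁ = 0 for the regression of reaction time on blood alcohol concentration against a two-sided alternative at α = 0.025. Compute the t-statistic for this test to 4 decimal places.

t = 1.1747

t = r·√(n − 2)/√(1 − r²) = 0.2740·√17/√0.924924 = 1.1747.
df = n − 2 = 17.
Two-sided p ≈ 0.2563, which is ≥ 0.025, so fail to reject H₀.
The data do not give significant evidence of a linear association between blood alcohol concentration and reaction time.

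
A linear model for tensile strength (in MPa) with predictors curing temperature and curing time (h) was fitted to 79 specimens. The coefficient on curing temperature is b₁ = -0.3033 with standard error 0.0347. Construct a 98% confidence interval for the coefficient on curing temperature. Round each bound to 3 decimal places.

(-0.386, -0.221)

df = n − k − 1 = 79 − 2 − 1 = 76.
t* = t_{0.01, 76} = 2.37642.
Margin = t* × SE = 2.37642 × 0.0347 = 0.08246.
CI: -0.3033 ± 0.08246 → (-0.386, -0.221).
With 98% confidence, each one-unit increase in curing temperature is associated with a change of between -0.386 and -0.221 MPa in tensile strength, holding the other predictors fixed.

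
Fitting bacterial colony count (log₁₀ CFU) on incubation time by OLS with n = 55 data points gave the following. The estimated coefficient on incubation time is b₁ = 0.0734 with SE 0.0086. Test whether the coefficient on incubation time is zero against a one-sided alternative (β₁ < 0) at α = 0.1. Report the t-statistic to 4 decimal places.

H₀: β₁ = 0 vs H₁: β₁ < 0.
t = (b₁ − β₁⁰)/SE = 0.0734 / 0.0086 = 8.5349.
df = n − 2 = 55 − 2 = 53.
One-sided p ≈ 1.0000, which is ≥ 0.1, so fail to reject H₀.
The data do not give significant evidence that the true slope on incubation time is negative.

t = 8.5349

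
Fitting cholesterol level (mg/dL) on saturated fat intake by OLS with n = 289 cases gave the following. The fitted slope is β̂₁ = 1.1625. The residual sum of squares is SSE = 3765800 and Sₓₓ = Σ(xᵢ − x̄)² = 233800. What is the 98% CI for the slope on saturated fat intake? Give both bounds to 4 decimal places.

(0.6083, 1.7167)

MSE = SSE/(n − 2) = 3765800/287 = 13121.3.
SE(β̂₁) = √(MSE/Sₓₓ) = √(13121.3/233800) = 0.2369.
df = n − 2 = 287.
t* = t_{0.01, 287} = 2.339411.
Margin = t* × SE = 2.339411 × 0.2369 = 0.554207.
CI: 1.1625 ± 0.554207 → (0.6083, 1.7167).
With 98% confidence, each one-unit increase in saturated fat intake is associated with a change of between 0.6083 and 1.7167 mg/dL in cholesterol level.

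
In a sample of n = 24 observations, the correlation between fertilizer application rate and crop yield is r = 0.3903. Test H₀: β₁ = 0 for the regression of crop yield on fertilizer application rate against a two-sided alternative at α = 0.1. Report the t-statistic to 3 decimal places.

t = 1.988

t = r·√(n − 2)/√(1 − r²) = 0.3903·√22/√0.847666 = 1.988.
df = n − 2 = 22.
Two-sided p ≈ 0.0594, which is < 0.1, so reject H₀.
There is evidence of a linear association between fertilizer application rate and crop yield.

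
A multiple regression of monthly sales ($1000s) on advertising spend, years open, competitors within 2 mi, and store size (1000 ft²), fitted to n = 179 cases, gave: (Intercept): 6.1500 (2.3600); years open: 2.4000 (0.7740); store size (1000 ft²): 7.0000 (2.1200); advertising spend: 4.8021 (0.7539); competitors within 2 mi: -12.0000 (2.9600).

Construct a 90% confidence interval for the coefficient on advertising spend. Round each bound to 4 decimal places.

Read off: b = 4.8021, SE = 0.7539 for advertising spend.
df = n − k − 1 = 179 − 4 − 1 = 174.
t* = t_{0.05, 174} = 1.653658.
Margin = t* × SE = 1.653658 × 0.7539 = 1.246693.
CI: 4.8021 ± 1.246693 → (3.5554, 6.0488).

(3.5554, 6.0488)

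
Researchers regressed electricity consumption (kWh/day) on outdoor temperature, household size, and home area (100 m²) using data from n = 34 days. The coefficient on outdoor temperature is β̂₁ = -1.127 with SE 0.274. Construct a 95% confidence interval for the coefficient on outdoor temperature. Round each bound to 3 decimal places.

(-1.687, -0.567)

df = n − k − 1 = 34 − 3 − 1 = 30.
t* = t_{0.025, 30} = 2.042272.
Margin = t* × SE = 2.042272 × 0.274 = 0.55958.
CI: -1.127 ± 0.55958 → (-1.687, -0.567).
With 95% confidence, each one-unit increase in outdoor temperature is associated with a change of between -1.687 and -0.567 kWh/day in electricity consumption, holding the other predictors fixed.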